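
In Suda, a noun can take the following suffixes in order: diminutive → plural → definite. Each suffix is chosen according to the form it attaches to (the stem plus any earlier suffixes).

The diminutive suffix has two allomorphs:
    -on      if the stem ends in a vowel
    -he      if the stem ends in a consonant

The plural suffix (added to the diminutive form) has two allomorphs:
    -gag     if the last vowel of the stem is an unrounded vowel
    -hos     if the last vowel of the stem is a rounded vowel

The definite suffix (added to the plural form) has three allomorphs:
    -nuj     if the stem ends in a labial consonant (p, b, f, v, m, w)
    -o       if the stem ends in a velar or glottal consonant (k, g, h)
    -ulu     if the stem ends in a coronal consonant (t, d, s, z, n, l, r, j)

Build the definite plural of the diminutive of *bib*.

bibhegago

*bib*: final sound = /b/, a consonant → -he → *bibhe*.
Since the last vowel of the diminutive form *bibhe* is /e/ (an unrounded vowel), it takes -gag, giving *bibhegag*.
The plural form *bibhegag* — final consonant /g/ (velar/glottal) → -o → *bibhegago*.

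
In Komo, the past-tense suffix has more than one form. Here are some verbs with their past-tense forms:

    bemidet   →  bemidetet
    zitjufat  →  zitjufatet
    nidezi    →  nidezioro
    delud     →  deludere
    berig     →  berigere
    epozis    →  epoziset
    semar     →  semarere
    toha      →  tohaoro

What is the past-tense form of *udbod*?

The suffix is conditioned by the final sound: -et when the stem ends in a voiceless consonant (*bemidet*, *zitjufat*, *epozis*); -ere when the stem ends in a voiced consonant (*delud*, *berig*, *semar*); -oro when the stem ends in a vowel (*nidezi*, *toha*).
*udbod*: final sound = /d/, a voiced consonant → -ere → *udbodere*.

udbodere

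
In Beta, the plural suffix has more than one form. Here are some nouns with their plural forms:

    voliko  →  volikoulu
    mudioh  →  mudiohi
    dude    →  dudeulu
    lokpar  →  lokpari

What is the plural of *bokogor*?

bokogori

The alternation tracks the final sound of the stem — -i when the stem ends in a consonant (*mudioh*, *lokpar*); -ulu when the stem ends in a vowel (*voliko*, *dude*).
*bokogor* — final sound /r/ (a consonant) → -i → *bokogori*.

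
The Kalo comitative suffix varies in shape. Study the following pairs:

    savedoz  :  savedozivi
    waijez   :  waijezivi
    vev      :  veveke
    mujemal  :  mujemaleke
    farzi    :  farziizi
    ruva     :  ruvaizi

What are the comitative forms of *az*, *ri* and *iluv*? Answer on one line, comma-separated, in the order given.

azivi, riizi, iluveke

The suffix is conditioned by the final sound: -ivi when the stem ends in a sibilant (*savedoz*, *waijez*); -eke when the stem ends in a non-sibilant consonant (*vev*, *mujemal*); -izi when the stem ends in a vowel (*farzi*, *ruva*).
The final sound of *az* is /z/, which is a sibilant, so the suffix is -ivi, giving *azivi*.
*ri* — final sound /i/ (a vowel) → -izi → *riizi*.
*iluv*: final sound = /v/, a non-sibilant consonant → -eke → *iluveke*.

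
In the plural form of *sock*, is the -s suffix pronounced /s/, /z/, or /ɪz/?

The stem *sock* ends in a voiceless non-sibilant consonant.
The plural suffix surfaces as /ɪz/ after sibilants, /s/ after other voiceless consonants, and /z/ after other voiced sounds.
So the plural -s on *sock* is pronounced /s/.

/s/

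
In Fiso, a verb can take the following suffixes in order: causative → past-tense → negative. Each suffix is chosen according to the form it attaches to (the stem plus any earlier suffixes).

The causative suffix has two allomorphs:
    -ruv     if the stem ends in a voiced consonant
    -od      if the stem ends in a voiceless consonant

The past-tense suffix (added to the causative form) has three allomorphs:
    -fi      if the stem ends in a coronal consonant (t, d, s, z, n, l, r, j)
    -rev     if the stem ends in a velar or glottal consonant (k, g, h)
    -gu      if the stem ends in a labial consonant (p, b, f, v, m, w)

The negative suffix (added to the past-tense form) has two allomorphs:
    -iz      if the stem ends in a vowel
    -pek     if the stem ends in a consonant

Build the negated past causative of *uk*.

*uk*: final consonant = /k/, voiceless → -od → *ukod*.
The final consonant of the causative form *ukod* is /d/, which is coronal, so the past-tense suffix is -fi, giving *ukodfi*.
Since the final sound of the past-tense form *ukodfi* is /i/ (a vowel), it takes -iz, giving *ukodfiiz*.

ukodfiiz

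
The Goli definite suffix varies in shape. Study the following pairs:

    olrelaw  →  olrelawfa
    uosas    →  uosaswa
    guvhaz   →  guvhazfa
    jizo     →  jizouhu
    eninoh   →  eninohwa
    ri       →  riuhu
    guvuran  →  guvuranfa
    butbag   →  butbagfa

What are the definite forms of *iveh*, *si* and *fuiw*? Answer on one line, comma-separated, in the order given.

Looking at the final sound of each stem: -wa when the stem ends in a voiceless consonant (*uosas*, *eninoh*); -fa when the stem ends in a voiced consonant (*olrelaw*, *guvhaz*, *guvuran*, *butbag*); -uhu when the stem ends in a vowel (*jizo*, *ri*).
*iveh*: final sound = /h/, a voiceless consonant → -wa → *ivehwa*.
The final sound of *si* is /i/, which is a vowel, so the suffix is -uhu, giving *siuhu*.
*fuiw*: final sound = /w/, a voiced consonant → -fa → *fuiwfa*.

ivehwa, siuhu, fuiwfa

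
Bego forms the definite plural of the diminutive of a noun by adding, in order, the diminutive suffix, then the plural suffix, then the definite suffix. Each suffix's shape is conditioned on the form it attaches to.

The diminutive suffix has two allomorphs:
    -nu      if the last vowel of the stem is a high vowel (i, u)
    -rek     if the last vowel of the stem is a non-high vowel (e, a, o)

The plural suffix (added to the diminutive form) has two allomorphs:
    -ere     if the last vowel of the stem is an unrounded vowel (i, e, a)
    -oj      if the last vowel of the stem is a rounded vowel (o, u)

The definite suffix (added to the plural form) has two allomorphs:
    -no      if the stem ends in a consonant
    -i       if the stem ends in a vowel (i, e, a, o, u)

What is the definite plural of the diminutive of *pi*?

pinuojno

Since the last vowel of *pi* is /i/ (a high vowel), it takes -nu, giving *pinu*.
The diminutive form *pinu*: last vowel = /u/, a rounded vowel → -oj → *pinuoj*.
The plural form *pinuoj* — final sound /j/ (a consonant) → -no → *pinuojno*.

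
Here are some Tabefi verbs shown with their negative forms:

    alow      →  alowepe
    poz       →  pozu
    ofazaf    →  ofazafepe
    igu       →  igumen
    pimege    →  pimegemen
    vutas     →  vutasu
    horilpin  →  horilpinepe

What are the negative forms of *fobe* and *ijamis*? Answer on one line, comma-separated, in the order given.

The alternation tracks the final sound of the stem — -u when the stem ends in a sibilant (*poz*, *vutas*); -epe when the stem ends in a non-sibilant consonant (*alow*, *ofazaf*, *horilpin*); -men when the stem ends in a vowel (*igu*, *pimege*).
*fobe*: final sound = /e/, a vowel → -men → *fobemen*.
*ijamis*: final sound = /s/, a sibilant → -u → *ijamisu*.

fobemen, ijamisu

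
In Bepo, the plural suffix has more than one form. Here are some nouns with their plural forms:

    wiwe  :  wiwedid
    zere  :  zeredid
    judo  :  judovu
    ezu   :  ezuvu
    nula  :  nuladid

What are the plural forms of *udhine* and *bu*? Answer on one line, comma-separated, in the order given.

udhinedid, buvu

Looking at the last vowel of each stem: -vu when the last vowel of the stem is a rounded vowel (*judo*, *ezu*); -did when the last vowel of the stem is an unrounded vowel (*wiwe*, *zere*, *nula*).
The last vowel of *udhine* is /e/, which is an unrounded vowel, so the suffix is -did, giving *udhinedid*.
*bu* — last vowel /u/ (a rounded vowel) → -vu → *buvu*.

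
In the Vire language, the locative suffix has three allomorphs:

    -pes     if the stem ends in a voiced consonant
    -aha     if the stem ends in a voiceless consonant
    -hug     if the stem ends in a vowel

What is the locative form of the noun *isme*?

*isme* — final sound /e/ (a vowel) → -hug → *ismehug*.

ismehug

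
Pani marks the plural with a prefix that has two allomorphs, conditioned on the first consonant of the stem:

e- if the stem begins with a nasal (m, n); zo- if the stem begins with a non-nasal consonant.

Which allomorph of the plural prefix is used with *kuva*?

*kuva* — first consonant /k/ (non-nasal) → zo-.

zo-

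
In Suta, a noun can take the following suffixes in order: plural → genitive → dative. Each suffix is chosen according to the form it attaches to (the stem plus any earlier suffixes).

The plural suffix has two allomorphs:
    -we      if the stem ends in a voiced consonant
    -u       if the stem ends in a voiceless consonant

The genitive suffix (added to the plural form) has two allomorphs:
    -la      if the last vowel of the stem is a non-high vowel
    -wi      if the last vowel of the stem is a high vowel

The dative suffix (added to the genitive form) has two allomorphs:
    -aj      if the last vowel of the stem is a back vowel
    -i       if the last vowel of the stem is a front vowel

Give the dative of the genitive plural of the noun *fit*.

fituwii

Since the final consonant of *fit* is /t/ (voiceless), it takes -u, giving *fitu*.
The plural form *fitu* — last vowel /u/ (a high vowel) → -wi → *fituwi*.
The genitive form *fituwi* — last vowel /i/ (a front vowel) → -i → *fituwii*.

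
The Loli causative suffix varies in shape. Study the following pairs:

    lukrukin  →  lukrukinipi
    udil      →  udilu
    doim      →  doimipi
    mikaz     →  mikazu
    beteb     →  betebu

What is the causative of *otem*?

otemipi

The suffix is conditioned by the final consonant: -ipi when the stem ends in a nasal (*lukrukin*, *doim*); -u when the stem ends in a non-nasal consonant (*udil*, *mikaz*, *beteb*).
Since the final consonant of *otem* is /m/ (a nasal), it takes -ipi, giving *otemipi*.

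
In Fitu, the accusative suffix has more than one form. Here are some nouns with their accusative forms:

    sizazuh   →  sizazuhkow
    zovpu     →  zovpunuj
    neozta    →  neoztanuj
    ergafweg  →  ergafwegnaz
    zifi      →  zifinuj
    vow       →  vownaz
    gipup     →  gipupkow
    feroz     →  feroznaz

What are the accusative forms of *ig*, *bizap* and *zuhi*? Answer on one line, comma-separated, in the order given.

ignaz, bizapkow, zuhinuj

Looking at the final sound of each stem: -kow when the stem ends in a voiceless consonant (*sizazuh*, *gipup*); -naz when the stem ends in a voiced consonant (*ergafweg*, *vow*, *feroz*); -nuj when the stem ends in a vowel (*zovpu*, *neozta*, *zifi*).
*ig*: final sound = /g/, a voiced consonant → -naz → *ignaz*.
*bizap*: final sound = /p/, a voiceless consonant → -kow → *bizapkow*.
*zuhi* — final sound /i/ (a vowel) → -nuj → *zuhinuj*.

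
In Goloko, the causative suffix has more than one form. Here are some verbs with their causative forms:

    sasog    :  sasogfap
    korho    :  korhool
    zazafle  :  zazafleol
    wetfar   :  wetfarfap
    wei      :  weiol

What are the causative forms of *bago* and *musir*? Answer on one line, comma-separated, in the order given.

The alternation tracks the final sound of the stem — -fap when the stem ends in a consonant (*sasog*, *wetfar*); -ol when the stem ends in a vowel (*korho*, *zazafle*, *wei*).
The final sound of *bago* is /o/, which is a vowel, so the suffix is -ol, giving *bagool*.
The final sound of *musir* is /r/, which is a consonant, so the suffix is -fap, giving *musirfap*.

bagool, musirfap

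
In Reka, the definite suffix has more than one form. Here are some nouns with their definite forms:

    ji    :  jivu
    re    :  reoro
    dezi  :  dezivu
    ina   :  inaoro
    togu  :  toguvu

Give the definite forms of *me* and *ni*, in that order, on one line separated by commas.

meoro, nivu

The pattern is height harmony: -vu when the last vowel of the stem is a high vowel (*ji*, *dezi*, *togu*); -oro when the last vowel of the stem is a non-high vowel (*re*, *ina*).
*me*: last vowel = /e/, a non-high vowel → -oro → *meoro*.
*ni* — last vowel /i/ (a high vowel) → -vu → *nivu*.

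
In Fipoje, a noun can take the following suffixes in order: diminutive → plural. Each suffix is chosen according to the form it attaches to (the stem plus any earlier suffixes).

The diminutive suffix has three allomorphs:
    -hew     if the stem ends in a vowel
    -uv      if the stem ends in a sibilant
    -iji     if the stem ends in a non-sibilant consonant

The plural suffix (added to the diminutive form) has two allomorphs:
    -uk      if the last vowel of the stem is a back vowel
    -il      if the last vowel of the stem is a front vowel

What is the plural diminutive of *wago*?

Since the final sound of *wago* is /o/ (a vowel), it takes -hew, giving *wagohew*.
The last vowel of the diminutive form *wagohew* is /e/, which is a front vowel, so the plural suffix is -il, giving *wagohewil*.

wagohewil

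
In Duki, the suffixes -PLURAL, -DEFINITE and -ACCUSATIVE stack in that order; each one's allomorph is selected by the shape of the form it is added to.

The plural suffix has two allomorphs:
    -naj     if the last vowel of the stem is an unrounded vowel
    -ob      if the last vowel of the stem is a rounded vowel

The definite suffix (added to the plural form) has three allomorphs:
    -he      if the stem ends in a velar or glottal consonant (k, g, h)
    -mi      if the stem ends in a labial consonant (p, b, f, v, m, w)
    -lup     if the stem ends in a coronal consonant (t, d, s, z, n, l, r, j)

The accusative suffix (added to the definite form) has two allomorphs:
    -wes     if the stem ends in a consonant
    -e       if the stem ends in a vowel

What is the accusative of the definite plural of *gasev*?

gasevnajlupwes

The last vowel of *gasev* is /e/, which is an unrounded vowel, so the plural suffix is -naj, giving *gasevnaj*.
The plural form *gasevnaj* — final consonant /j/ (coronal) → -lup → *gasevnajlup*.
The final sound of the definite form *gasevnajlup* is /p/, which is a consonant, so the accusative suffix is -wes, giving *gasevnajlupwes*.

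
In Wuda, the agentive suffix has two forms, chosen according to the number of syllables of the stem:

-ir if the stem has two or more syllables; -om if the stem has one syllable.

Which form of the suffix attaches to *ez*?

-om

*ez* (one syllable) → -om.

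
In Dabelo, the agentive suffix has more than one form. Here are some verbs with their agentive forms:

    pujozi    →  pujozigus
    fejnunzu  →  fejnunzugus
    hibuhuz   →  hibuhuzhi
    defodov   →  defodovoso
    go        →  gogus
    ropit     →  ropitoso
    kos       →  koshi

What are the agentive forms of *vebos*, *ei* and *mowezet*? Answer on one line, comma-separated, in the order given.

veboshi, eigus, mowezetoso

The alternation tracks the final sound of the stem — -hi when the stem ends in a sibilant (*hibuhuz*, *kos*); -oso when the stem ends in a non-sibilant consonant (*defodov*, *ropit*); -gus when the stem ends in a vowel (*pujozi*, *fejnunzu*, *go*).
Since the final sound of *vebos* is /s/ (a sibilant), it takes -hi, giving *veboshi*.
*ei* — final sound /i/ (a vowel) → -gus → *eigus*.
*mowezet*: final sound = /t/, a non-sibilant consonant → -oso → *mowezetoso*.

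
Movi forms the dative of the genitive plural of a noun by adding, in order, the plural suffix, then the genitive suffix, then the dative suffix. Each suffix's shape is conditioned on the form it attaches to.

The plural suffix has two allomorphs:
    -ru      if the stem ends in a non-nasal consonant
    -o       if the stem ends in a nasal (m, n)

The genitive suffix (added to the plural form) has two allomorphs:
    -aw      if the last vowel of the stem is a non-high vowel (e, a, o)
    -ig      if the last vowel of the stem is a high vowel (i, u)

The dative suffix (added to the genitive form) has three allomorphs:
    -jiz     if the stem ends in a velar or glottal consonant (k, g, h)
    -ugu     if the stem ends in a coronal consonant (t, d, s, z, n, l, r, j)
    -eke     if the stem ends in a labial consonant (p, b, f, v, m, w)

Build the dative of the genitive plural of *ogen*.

ogenoaweke

Since the final consonant of *ogen* is /n/ (a nasal), it takes -o, giving *ogeno*.
Since the last vowel of the plural form *ogeno* is /o/ (a non-high vowel), it takes -aw, giving *ogenoaw*.
The genitive form *ogenoaw* — final consonant /w/ (labial) → -eke → *ogenoaweke*.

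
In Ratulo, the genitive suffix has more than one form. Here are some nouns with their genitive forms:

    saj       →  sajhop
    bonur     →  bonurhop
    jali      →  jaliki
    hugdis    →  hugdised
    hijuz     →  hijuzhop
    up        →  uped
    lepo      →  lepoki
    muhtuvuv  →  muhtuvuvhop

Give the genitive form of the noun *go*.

The alternation tracks the final sound of the stem — -ed when the stem ends in a voiceless consonant (*hugdis*, *up*); -hop when the stem ends in a voiced consonant (*saj*, *bonur*, *hijuz*, *muhtuvuv*); -ki when the stem ends in a vowel (*jali*, *lepo*).
Since the final sound of *go* is /o/ (a vowel), it takes -ki, giving *goki*.

goki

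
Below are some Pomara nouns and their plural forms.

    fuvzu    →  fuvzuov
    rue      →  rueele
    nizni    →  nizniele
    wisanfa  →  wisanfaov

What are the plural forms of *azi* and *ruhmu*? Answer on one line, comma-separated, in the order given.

Looking at the last vowel of each stem: -ele when the last vowel of the stem is a front vowel (*rue*, *nizni*); -ov when the last vowel of the stem is a back vowel (*fuvzu*, *wisanfa*).
*azi* — last vowel /i/ (a front vowel) → -ele → *aziele*.
*ruhmu* — last vowel /u/ (a back vowel) → -ov → *ruhmuov*.

aziele, ruhmuov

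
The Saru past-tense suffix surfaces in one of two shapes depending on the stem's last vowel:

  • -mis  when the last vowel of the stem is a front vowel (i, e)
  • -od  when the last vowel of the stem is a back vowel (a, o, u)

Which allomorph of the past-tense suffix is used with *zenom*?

-od

*zenom*: last vowel = /o/, a back vowel → -od.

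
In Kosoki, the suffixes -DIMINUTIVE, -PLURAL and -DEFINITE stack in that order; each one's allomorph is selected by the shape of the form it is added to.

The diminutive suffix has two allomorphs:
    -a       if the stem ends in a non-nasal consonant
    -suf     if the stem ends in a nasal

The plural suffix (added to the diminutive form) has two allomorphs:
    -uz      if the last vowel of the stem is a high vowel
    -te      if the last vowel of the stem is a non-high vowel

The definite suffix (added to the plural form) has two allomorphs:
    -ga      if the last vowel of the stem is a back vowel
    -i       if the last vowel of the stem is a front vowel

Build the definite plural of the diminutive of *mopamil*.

*mopamil* — final consonant /l/ (non-nasal) → -a → *mopamila*.
The diminutive form *mopamila* — last vowel /a/ (a non-high vowel) → -te → *mopamilate*.
Since the last vowel of the plural form *mopamilate* is /e/ (a front vowel), it takes -i, giving *mopamilatei*.

mopamilatei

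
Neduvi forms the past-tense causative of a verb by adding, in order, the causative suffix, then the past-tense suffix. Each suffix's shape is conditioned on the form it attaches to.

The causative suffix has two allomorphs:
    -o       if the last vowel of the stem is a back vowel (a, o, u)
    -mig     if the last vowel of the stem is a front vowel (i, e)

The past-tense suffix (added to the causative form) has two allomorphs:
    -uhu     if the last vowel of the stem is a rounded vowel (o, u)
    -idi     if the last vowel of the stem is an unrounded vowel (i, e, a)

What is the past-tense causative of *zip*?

zipmigidi

Since the last vowel of *zip* is /i/ (a front vowel), it takes -mig, giving *zipmig*.
The last vowel of the causative form *zipmig* is /i/, which is an unrounded vowel, so the past-tense suffix is -idi, giving *zipmigidi*.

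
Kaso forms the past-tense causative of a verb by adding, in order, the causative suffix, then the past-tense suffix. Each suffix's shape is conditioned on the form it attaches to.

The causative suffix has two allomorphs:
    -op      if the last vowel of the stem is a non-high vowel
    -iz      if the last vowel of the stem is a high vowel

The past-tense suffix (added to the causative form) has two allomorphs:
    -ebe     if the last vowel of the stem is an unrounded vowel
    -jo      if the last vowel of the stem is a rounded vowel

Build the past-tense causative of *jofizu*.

jofizuizebe

*jofizu* — last vowel /u/ (a high vowel) → -iz → *jofizuiz*.
Since the last vowel of the causative form *jofizuiz* is /i/ (an unrounded vowel), it takes -ebe, giving *jofizuizebe*.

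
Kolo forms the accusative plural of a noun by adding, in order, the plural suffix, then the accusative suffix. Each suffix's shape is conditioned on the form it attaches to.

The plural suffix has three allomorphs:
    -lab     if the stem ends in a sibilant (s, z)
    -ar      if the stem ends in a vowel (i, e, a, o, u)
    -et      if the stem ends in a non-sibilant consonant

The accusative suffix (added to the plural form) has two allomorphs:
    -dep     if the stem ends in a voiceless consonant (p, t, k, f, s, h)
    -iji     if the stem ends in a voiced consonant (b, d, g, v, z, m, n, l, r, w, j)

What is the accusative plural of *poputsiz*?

poputsizlabiji

*poputsiz*: final sound = /z/, a sibilant → -lab → *poputsizlab*.
The plural form *poputsizlab* — final consonant /b/ (voiced) → -iji → *poputsizlabiji*.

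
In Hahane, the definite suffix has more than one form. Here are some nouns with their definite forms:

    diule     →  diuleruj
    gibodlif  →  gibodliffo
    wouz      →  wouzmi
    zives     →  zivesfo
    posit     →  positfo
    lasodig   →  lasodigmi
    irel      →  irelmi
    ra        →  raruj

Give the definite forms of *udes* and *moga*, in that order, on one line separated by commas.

udesfo, mogaruj

The alternation tracks the final sound of the stem — -fo when the stem ends in a voiceless consonant (*gibodlif*, *zives*, *posit*); -mi when the stem ends in a voiced consonant (*wouz*, *lasodig*, *irel*); -ruj when the stem ends in a vowel (*diule*, *ra*).
*udes* — final sound /s/ (a voiceless consonant) → -fo → *udesfo*.
The final sound of *moga* is /a/, which is a vowel, so the suffix is -ruj, giving *mogaruj*.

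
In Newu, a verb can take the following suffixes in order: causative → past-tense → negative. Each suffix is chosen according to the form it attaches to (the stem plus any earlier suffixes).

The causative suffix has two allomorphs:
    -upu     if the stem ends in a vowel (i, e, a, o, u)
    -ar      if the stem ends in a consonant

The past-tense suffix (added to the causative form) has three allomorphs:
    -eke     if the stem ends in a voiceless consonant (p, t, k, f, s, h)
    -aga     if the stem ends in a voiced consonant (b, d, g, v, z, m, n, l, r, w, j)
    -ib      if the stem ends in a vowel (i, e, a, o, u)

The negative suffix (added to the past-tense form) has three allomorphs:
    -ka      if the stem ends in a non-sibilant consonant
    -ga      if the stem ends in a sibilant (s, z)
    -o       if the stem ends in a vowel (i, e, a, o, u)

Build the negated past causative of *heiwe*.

heiweupuibka

*heiwe*: final sound = /e/, a vowel → -upu → *heiweupu*.
Since the final sound of the causative form *heiweupu* is /u/ (a vowel), it takes -ib, giving *heiweupuib*.
Since the final sound of the past-tense form *heiweupuib* is /b/ (a non-sibilant consonant), it takes -ka, giving *heiweupuibka*.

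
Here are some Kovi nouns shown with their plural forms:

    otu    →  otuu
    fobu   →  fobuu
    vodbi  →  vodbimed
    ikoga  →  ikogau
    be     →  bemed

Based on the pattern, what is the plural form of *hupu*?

The pattern is front/back vowel harmony: -med when the last vowel of the stem is a front vowel (*vodbi*, *be*); -u when the last vowel of the stem is a back vowel (*otu*, *fobu*, *ikoga*).
*hupu* — last vowel /u/ (a back vowel) → -u → *hupuu*.

hupuu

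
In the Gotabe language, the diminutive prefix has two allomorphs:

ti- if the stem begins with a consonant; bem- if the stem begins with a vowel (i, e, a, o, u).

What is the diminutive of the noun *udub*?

bemudub

*udub*: first sound = /u/, a vowel → bem- → *bemudub*.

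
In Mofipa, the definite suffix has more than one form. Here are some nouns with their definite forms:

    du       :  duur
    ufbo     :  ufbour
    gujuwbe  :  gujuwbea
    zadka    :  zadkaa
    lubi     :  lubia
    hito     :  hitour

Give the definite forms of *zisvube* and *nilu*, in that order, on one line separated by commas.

zisvubea, niluur

Looking at the last vowel of each stem: -ur when the last vowel of the stem is a rounded vowel (*du*, *ufbo*, *hito*); -a when the last vowel of the stem is an unrounded vowel (*gujuwbe*, *zadka*, *lubi*).
*zisvube* — last vowel /e/ (an unrounded vowel) → -a → *zisvubea*.
*nilu* — last vowel /u/ (a rounded vowel) → -ur → *niluur*.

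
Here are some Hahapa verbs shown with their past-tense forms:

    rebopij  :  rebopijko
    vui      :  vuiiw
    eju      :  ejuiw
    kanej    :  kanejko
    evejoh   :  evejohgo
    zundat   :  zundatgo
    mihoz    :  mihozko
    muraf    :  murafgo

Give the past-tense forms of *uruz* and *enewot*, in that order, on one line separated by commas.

Looking at the final sound of each stem: -go when the stem ends in a voiceless consonant (*evejoh*, *zundat*, *muraf*); -ko when the stem ends in a voiced consonant (*rebopij*, *kanej*, *mihoz*); -iw when the stem ends in a vowel (*vui*, *eju*).
*uruz*: final sound = /z/, a voiced consonant → -ko → *uruzko*.
The final sound of *enewot* is /t/, which is a voiceless consonant, so the suffix is -go, giving *enewotgo*.

uruzko, enewotgo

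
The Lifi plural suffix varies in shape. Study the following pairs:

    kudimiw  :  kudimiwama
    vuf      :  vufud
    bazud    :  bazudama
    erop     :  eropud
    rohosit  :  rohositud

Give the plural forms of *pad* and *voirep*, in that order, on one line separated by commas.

padama, voirepud

The pattern is voicing of the final consonant: -ud when the stem ends in a voiceless consonant (*vuf*, *erop*, *rohosit*); -ama when the stem ends in a voiced consonant (*kudimiw*, *bazud*).
The final consonant of *pad* is /d/, which is voiced, so the suffix is -ama, giving *padama*.
The final consonant of *voirep* is /p/, which is voiceless, so the suffix is -ud, giving *voirepud*.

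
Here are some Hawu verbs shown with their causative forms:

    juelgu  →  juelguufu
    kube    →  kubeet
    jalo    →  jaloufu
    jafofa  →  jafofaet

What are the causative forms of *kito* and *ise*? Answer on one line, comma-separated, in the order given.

The pattern is rounding harmony: -ufu when the last vowel of the stem is a rounded vowel (*juelgu*, *jalo*); -et when the last vowel of the stem is an unrounded vowel (*kube*, *jafofa*).
The last vowel of *kito* is /o/, which is a rounded vowel, so the suffix is -ufu, giving *kitoufu*.
*ise* — last vowel /e/ (an unrounded vowel) → -et → *iseet*.

kitoufu, iseet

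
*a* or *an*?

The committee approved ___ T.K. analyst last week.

a

The indefinite article is chosen by the initial *sound* of the following word, not its spelling.
The initialism *T.K.* is read letter by letter; the first letter, T, is pronounced /tiː/, which begins with a consonant sound.
So the article is *a*: The committee approved a T.K. analyst last week.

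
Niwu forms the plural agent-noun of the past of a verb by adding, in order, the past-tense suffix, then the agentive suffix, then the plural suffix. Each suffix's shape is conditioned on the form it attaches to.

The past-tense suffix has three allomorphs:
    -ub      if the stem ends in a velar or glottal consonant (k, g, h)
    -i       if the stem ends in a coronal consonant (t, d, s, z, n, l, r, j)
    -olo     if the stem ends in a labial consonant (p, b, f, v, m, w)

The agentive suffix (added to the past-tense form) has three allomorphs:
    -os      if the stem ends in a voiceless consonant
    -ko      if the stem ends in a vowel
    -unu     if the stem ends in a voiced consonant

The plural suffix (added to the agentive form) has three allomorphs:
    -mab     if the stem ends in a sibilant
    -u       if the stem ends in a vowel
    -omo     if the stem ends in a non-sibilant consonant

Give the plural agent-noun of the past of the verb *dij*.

The final consonant of *dij* is /j/, which is coronal, so the past-tense suffix is -i, giving *diji*.
The final sound of the past-tense form *diji* is /i/, which is a vowel, so the agentive suffix is -ko, giving *dijiko*.
The agentive form *dijiko* — final sound /o/ (a vowel) → -u → *dijikou*.

dijikou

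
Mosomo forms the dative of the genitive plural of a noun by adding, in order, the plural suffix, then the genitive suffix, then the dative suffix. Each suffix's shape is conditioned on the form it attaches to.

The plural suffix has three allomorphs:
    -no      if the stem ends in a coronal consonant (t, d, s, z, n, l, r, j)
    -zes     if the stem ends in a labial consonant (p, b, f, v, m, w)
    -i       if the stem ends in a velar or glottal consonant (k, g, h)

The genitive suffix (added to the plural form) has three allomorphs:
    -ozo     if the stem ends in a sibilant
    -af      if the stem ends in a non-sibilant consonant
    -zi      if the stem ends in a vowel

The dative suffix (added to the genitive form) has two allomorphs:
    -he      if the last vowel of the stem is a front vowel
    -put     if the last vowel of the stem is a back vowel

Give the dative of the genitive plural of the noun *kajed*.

kajednozihe

Since the final consonant of *kajed* is /d/ (coronal), it takes -no, giving *kajedno*.
The plural form *kajedno*: final sound = /o/, a vowel → -zi → *kajednozi*.
The genitive form *kajednozi* — last vowel /i/ (a front vowel) → -he → *kajednozihe*.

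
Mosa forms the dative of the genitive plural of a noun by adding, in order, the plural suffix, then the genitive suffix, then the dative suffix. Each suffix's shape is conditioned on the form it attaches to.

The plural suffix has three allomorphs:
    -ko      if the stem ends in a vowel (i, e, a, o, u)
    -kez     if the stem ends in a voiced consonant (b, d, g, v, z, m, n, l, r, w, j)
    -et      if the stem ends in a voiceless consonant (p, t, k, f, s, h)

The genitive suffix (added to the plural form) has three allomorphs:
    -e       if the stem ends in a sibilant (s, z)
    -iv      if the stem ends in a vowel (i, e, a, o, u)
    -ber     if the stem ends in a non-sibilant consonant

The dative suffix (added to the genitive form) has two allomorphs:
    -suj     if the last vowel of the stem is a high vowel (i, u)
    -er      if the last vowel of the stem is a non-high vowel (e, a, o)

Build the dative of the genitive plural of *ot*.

The final sound of *ot* is /t/, which is a voiceless consonant, so the plural suffix is -et, giving *otet*.
Since the final sound of the plural form *otet* is /t/ (a non-sibilant consonant), it takes -ber, giving *otetber*.
The genitive form *otetber* — last vowel /e/ (a non-high vowel) → -er → *otetberer*.

otetberer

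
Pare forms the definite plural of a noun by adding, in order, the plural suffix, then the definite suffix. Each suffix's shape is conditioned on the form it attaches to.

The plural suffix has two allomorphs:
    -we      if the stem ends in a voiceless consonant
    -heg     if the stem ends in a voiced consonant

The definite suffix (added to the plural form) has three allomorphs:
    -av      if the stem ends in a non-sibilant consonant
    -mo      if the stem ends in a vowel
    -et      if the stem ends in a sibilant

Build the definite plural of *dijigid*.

*dijigid*: final consonant = /d/, voiced → -heg → *dijigidheg*.
The plural form *dijigidheg*: final sound = /g/, a non-sibilant consonant → -av → *dijigidhegav*.

dijigidhegav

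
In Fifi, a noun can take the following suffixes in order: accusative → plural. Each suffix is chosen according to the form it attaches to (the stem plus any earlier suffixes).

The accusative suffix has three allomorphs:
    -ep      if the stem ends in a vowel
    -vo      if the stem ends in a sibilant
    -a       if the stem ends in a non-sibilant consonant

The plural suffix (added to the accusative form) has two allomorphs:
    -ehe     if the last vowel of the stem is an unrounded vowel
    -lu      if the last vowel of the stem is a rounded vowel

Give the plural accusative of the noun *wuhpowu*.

*wuhpowu*: final sound = /u/, a vowel → -ep → *wuhpowuep*.
Since the last vowel of the accusative form *wuhpowuep* is /e/ (an unrounded vowel), it takes -ehe, giving *wuhpowuepehe*.

wuhpowuepehe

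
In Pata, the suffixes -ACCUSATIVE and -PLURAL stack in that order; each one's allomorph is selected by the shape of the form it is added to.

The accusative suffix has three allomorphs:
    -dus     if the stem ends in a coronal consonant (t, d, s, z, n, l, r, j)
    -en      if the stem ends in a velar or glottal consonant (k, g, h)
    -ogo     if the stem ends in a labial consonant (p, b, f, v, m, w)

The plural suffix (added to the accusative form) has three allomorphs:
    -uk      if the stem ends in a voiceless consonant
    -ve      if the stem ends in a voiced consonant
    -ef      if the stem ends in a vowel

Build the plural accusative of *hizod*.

*hizod* — final consonant /d/ (coronal) → -dus → *hizoddus*.
The accusative form *hizoddus* — final sound /s/ (a voiceless consonant) → -uk → *hizoddusuk*.

hizoddusuk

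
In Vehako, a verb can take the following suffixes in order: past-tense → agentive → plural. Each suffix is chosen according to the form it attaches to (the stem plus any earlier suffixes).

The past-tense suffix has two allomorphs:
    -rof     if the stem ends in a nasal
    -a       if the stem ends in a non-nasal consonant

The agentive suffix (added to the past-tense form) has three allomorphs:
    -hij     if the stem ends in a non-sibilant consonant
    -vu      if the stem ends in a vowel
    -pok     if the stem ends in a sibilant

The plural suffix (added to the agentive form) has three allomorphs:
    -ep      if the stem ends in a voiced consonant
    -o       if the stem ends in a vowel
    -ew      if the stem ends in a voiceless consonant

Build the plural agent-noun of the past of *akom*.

akomrofhijep

*akom* — final consonant /m/ (a nasal) → -rof → *akomrof*.
The past-tense form *akomrof*: final sound = /f/, a non-sibilant consonant → -hij → *akomrofhij*.
The agentive form *akomrofhij* — final sound /j/ (a voiced consonant) → -ep → *akomrofhijep*.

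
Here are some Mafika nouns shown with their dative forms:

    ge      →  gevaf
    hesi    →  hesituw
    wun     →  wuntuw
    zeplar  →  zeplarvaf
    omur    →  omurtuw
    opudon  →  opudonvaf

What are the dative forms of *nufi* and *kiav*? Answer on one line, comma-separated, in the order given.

Looking at the last vowel of each stem: -tuw when the last vowel of the stem is a high vowel (*hesi*, *wun*, *omur*); -vaf when the last vowel of the stem is a non-high vowel (*ge*, *zeplar*, *opudon*).
*nufi*: last vowel = /i/, a high vowel → -tuw → *nufituw*.
*kiav*: last vowel = /a/, a non-high vowel → -vaf → *kiavvaf*.

nufituw, kiavvaf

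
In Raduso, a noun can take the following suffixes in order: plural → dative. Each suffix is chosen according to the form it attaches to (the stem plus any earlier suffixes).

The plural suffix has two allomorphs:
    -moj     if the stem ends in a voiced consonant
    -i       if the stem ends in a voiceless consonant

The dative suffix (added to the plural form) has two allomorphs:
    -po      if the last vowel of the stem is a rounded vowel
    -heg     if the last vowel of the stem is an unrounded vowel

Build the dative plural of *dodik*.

dodikiheg

Since the final consonant of *dodik* is /k/ (voiceless), it takes -i, giving *dodiki*.
The last vowel of the plural form *dodiki* is /i/, which is an unrounded vowel, so the dative suffix is -heg, giving *dodikiheg*.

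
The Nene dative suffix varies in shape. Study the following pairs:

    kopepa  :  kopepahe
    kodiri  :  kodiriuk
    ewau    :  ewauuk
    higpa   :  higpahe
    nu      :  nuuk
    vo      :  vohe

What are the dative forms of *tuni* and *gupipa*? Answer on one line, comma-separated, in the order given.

tuniuk, gupipahe

The pattern is height harmony: -uk when the last vowel of the stem is a high vowel (*kodiri*, *ewau*, *nu*); -he when the last vowel of the stem is a non-high vowel (*kopepa*, *higpa*, *vo*).
*tuni*: last vowel = /i/, a high vowel → -uk → *tuniuk*.
The last vowel of *gupipa* is /a/, which is a non-high vowel, so the suffix is -he, giving *gupipahe*.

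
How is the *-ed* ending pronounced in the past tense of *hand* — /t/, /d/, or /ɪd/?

The stem *hand* ends in /t/ or /d/.
The -ed suffix is realized as /ɪd/ after /t, d/; as /t/ after other voiceless consonants; and as /d/ after other voiced sounds.
So -ed on *hand* is pronounced /ɪd/.

/ɪd/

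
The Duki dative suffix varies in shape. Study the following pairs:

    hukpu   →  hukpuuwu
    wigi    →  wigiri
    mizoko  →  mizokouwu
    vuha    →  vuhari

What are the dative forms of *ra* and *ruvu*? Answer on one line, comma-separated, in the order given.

rari, ruvuuwu

Looking at the last vowel of each stem: -uwu when the last vowel of the stem is a rounded vowel (*hukpu*, *mizoko*); -ri when the last vowel of the stem is an unrounded vowel (*wigi*, *vuha*).
Since the last vowel of *ra* is /a/ (an unrounded vowel), it takes -ri, giving *rari*.
Since the last vowel of *ruvu* is /u/ (a rounded vowel), it takes -uwu, giving *ruvuuwu*.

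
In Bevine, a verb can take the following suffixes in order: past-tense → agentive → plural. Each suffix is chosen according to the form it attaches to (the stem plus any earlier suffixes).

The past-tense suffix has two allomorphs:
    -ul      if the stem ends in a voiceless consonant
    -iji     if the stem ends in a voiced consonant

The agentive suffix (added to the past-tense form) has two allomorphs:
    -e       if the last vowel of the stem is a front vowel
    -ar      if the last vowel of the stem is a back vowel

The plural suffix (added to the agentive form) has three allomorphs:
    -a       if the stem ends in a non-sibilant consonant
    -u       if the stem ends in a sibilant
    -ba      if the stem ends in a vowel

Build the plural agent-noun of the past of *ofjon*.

ofjonijieba

The final consonant of *ofjon* is /n/, which is voiced, so the past-tense suffix is -iji, giving *ofjoniji*.
The past-tense form *ofjoniji*: last vowel = /i/, a front vowel → -e → *ofjonijie*.
The agentive form *ofjonijie*: final sound = /e/, a vowel → -ba → *ofjonijieba*.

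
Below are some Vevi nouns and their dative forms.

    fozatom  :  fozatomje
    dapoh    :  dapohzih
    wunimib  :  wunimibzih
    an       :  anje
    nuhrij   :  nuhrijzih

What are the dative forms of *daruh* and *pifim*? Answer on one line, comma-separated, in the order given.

daruhzih, pifimje

The suffix is conditioned by the final consonant: -je when the stem ends in a nasal (*fozatom*, *an*); -zih when the stem ends in a non-nasal consonant (*dapoh*, *wunimib*, *nuhrij*).
*daruh* — final consonant /h/ (non-nasal) → -zih → *daruhzih*.
Since the final consonant of *pifim* is /m/ (a nasal), it takes -je, giving *pifimje*.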